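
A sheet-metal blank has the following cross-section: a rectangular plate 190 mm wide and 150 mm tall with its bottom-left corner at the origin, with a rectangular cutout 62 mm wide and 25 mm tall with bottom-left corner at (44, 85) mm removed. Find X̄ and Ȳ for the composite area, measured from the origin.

X̄ = 96.15 mm, Ȳ = 73.71 mm

plate: A = 190 × 150 = 28500.00, centroid at (95.00, 75.00).
hole: A = −(62 × 25) = -1550.00, centroid at (75.00, 97.50).
ΣA = 26950.00 mm², ΣAX̄ = 2591250.00 mm³, ΣAȲ = 1986375.00 mm³.
X̄ = 2591250.00/26950.00 = 96.15 mm; Ȳ = 1986375.00/26950.00 = 73.71 mm.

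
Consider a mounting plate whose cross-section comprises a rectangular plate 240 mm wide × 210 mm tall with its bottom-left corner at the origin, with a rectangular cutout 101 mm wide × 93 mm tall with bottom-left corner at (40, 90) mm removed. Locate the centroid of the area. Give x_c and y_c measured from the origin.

x_c = 126.76 mm, y_c = 97.78 mm

Part | A | x̄ᵢ | ȳᵢ | A·x̄ᵢ | A·ȳᵢ
plate | 50400.00 | 120.00 | 105.00 | 6048000.00 | 5292000.00
hole | -9393.00 | 90.50 | 136.50 | -850066.50 | -1282144.50
Σ | 41007.00 |  |  | 5197933.50 | 4009855.50
x_c = 5197933.50 / 41007.00 = 126.76 mm
y_c = 4009855.50 / 41007.00 = 97.78 mm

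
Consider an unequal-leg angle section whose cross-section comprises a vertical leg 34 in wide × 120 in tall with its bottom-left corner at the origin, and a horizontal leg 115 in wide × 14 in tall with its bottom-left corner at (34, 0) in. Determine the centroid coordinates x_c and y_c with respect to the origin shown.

x_c = 38.08 in, y_c = 45.00 in

Part | A | x̄ᵢ | ȳᵢ | A·x̄ᵢ | A·ȳᵢ
vertical leg | 4080.00 | 17.00 | 60.00 | 69360.00 | 244800.00
horizontal leg | 1610.00 | 91.50 | 7.00 | 147315.00 | 11270.00
Σ | 5690.00 |  |  | 216675.00 | 256070.00
x_c = 216675.00 / 5690.00 = 38.08 in
y_c = 256070.00 / 5690.00 = 45.00 in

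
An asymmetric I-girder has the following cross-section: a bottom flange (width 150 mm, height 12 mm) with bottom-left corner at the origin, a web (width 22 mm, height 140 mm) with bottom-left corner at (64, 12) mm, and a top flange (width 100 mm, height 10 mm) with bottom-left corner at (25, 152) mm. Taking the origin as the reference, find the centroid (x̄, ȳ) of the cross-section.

bottom flange: A = 150 × 12 = 1800.00, centroid at (75.00, 6.00).
web: A = 22 × 140 = 3080.00, centroid at (75.00, 82.00).
top flange: A = 100 × 10 = 1000.00, centroid at (75.00, 157.00).
ΣA = 5880.00 mm²
ΣAx̄ = (1800.00)(75.00) + (3080.00)(75.00) + (1000.00)(75.00) = 441000.00 mm³
ΣAȳ = (1800.00)(6.00) + (3080.00)(82.00) + (1000.00)(157.00) = 420360.00 mm³
x̄ = 441000.00 / 5880.00 = 75.00 mm
ȳ = 420360.00 / 5880.00 = 71.49 mm

x̄ = 75.00 mm, ȳ = 71.49 mm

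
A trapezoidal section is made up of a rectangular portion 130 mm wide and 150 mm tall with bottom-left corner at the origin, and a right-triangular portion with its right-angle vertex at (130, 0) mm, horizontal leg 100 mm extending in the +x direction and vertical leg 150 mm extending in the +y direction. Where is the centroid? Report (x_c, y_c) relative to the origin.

x_c = 92.31 mm, y_c = 68.06 mm

rectangular portion: A = 130 × 150 = 19500.00, centroid at (65.00, 75.00).
triangular portion: A = ½·100·150 = 7500.00, centroid at (163.33, 50.00).
ΣA = 27000.00 mm²
ΣAx_c = (19500.00)(65.00) + (7500.00)(163.33) = 2492500.00 mm³
ΣAy_c = (19500.00)(75.00) + (7500.00)(50.00) = 1837500.00 mm³
x_c = 2492500.00 / 27000.00 = 92.31 mm
y_c = 1837500.00 / 27000.00 = 68.06 mm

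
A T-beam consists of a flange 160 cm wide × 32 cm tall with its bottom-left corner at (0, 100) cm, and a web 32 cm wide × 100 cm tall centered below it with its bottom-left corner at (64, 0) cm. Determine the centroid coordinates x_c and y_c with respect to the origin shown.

web: A = 32 × 100 = 3200.00, centroid at (80.00, 50.00).
flange: A = 160 × 32 = 5120.00, centroid at (80.00, 116.00).
ΣA = 8320.00 cm²
ΣAx_c = (3200.00)(80.00) + (5120.00)(80.00) = 665600.00 cm³
ΣAy_c = (3200.00)(50.00) + (5120.00)(116.00) = 753920.00 cm³
x_c = 665600.00 / 8320.00 = 80.00 cm
y_c = 753920.00 / 8320.00 = 90.62 cm

x_c = 80.00 cm, y_c = 90.62 cm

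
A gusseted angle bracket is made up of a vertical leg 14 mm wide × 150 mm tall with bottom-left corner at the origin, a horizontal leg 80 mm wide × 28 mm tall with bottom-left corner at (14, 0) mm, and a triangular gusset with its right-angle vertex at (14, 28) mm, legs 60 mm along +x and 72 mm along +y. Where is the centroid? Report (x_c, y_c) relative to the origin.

vertical leg: A = 14 × 150 = 2100.00, centroid at (7.00, 75.00).
horizontal leg: A = 80 × 28 = 2240.00, centroid at (54.00, 14.00).
gusset: A = ½·60·72 = 2160.00, centroid at (34.00, 52.00).
ΣA = 6500.00 mm²
ΣAx_c = (2100.00)(7.00) + (2240.00)(54.00) + (2160.00)(34.00) = 209100.00 mm³
ΣAy_c = (2100.00)(75.00) + (2240.00)(14.00) + (2160.00)(52.00) = 301180.00 mm³
x_c = 209100.00 / 6500.00 = 32.17 mm
y_c = 301180.00 / 6500.00 = 46.34 mm

x_c = 32.17 mm, y_c = 46.34 mm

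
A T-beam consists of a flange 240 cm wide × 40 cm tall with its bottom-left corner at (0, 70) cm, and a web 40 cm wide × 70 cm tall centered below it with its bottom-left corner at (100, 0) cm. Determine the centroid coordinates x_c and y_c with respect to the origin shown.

Part | A | x̄ᵢ | ȳᵢ | A·x̄ᵢ | A·ȳᵢ
web | 2800.00 | 120.00 | 35.00 | 336000.00 | 98000.00
flange | 9600.00 | 120.00 | 90.00 | 1152000.00 | 864000.00
Σ | 12400.00 |  |  | 1488000.00 | 962000.00
x_c = 1488000.00 / 12400.00 = 120.00 cm
y_c = 962000.00 / 12400.00 = 77.58 cm

x_c = 120.00 cm, y_c = 77.58 cm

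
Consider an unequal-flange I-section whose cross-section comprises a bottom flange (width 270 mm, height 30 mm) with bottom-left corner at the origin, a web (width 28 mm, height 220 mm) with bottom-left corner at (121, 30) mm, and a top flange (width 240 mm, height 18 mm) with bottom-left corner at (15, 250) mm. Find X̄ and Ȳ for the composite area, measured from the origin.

bottom flange: A = 270 × 30 = 8100.00, centroid at (135.00, 15.00).
web: A = 28 × 220 = 6160.00, centroid at (135.00, 140.00).
top flange: A = 240 × 18 = 4320.00, centroid at (135.00, 259.00).
ΣA = 18580.00 mm², ΣAX̄ = 2508300.00 mm³, ΣAȲ = 2102780.00 mm³.
X̄ = 2508300.00/18580.00 = 135.00 mm; Ȳ = 2102780.00/18580.00 = 113.17 mm.

X̄ = 135.00 mm, Ȳ = 113.17 mm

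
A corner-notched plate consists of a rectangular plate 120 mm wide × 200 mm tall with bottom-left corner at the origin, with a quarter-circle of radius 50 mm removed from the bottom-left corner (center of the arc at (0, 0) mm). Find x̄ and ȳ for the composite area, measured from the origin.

x̄ = 63.46 mm, ȳ = 107.02 mm

Part | A | x̄ᵢ | ȳᵢ | A·x̄ᵢ | A·ȳᵢ
plate | 24000.00 | 60.00 | 100.00 | 1440000.00 | 2400000.00
removed quarter-circle | -1963.50 | 21.22 | 21.22 | -41666.67 | -41666.67
Σ | 22036.50 |  |  | 1398333.33 | 2358333.33
x̄ = 1398333.33 / 22036.50 = 63.46 mm
ȳ = 2358333.33 / 22036.50 = 107.02 mm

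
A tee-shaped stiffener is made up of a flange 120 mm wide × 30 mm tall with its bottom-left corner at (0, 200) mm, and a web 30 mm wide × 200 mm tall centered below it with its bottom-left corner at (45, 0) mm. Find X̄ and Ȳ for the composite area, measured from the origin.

X̄ = 60.00 mm, Ȳ = 143.12 mm

web: A = 30 × 200 = 6000.00, centroid at (60.00, 100.00).
flange: A = 120 × 30 = 3600.00, centroid at (60.00, 215.00).
ΣA = 9600.00 mm², ΣAX̄ = 576000.00 mm³, ΣAȲ = 1374000.00 mm³.
X̄ = 576000.00/9600.00 = 60.00 mm; Ȳ = 1374000.00/9600.00 = 143.12 mm.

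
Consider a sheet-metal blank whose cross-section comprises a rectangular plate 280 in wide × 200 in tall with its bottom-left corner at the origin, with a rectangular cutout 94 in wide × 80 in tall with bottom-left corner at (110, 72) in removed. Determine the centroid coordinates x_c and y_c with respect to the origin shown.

plate: A = 280 × 200 = 56000.00, centroid at (140.00, 100.00).
hole: A = −(94 × 80) = -7520.00, centroid at (157.00, 112.00).
ΣA = 48480.00 in²
ΣAx_c = (56000.00)(140.00) + (-7520.00)(157.00) = 6659360.00 in³
ΣAy_c = (56000.00)(100.00) + (-7520.00)(112.00) = 4757760.00 in³
x_c = 6659360.00 / 48480.00 = 137.36 in
y_c = 4757760.00 / 48480.00 = 98.14 in

x_c = 137.36 in, y_c = 98.14 in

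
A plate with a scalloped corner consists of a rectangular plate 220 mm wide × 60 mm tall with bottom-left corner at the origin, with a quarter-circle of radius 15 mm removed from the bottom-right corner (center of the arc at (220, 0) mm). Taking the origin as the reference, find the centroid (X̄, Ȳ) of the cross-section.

X̄ = 108.59 mm, Ȳ = 30.32 mm

plate: A = 220 × 60 = 13200.00, centroid at (110.00, 30.00).
removed quarter-circle: A = −¼π·15² = -176.71, centroid at (213.63, 6.37).
ΣA = 13023.29 mm²
ΣAX̄ = (13200.00)(110.00) + (-176.71)(213.63) = 1414247.79 mm³
ΣAȲ = (13200.00)(30.00) + (-176.71)(6.37) = 394875.00 mm³
X̄ = 1414247.79 / 13023.29 = 108.59 mm
Ȳ = 394875.00 / 13023.29 = 30.32 mm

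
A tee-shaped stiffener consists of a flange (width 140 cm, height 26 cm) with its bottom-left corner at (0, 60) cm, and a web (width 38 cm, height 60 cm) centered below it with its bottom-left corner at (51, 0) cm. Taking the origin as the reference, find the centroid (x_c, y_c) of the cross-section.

web: A = 38 × 60 = 2280.00, centroid at (70.00, 30.00).
flange: A = 140 × 26 = 3640.00, centroid at (70.00, 73.00).
ΣA = 5920.00 cm²
ΣAx_c = (2280.00)(70.00) + (3640.00)(70.00) = 414400.00 cm³
ΣAy_c = (2280.00)(30.00) + (3640.00)(73.00) = 334120.00 cm³
x_c = 414400.00 / 5920.00 = 70.00 cm
y_c = 334120.00 / 5920.00 = 56.44 cm

x_c = 70.00 cm, y_c = 56.44 cm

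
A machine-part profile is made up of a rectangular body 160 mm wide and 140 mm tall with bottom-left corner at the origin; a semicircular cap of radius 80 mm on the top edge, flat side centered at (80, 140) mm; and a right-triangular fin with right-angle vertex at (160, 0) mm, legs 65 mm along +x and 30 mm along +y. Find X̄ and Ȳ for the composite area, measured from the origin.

rectangular body: A = 160 × 140 = 22400.00, centroid at (80.00, 70.00).
semicircular top: A = ½π·80² = 10053.10, centroid at (80.00, 173.95).
triangular fin: A = ½·65·30 = 975.00, centroid at (181.67, 10.00).
ΣA = 33428.10 mm², ΣAX̄ = 2773372.72 mm³, ΣAȲ = 3326516.84 mm³.
X̄ = 2773372.72/33428.10 = 82.97 mm; Ȳ = 3326516.84/33428.10 = 99.51 mm.

X̄ = 82.97 mm, Ȳ = 99.51 mm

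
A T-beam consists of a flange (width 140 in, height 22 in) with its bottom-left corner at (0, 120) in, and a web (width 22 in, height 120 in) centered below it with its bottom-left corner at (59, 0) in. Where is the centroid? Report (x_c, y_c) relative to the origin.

x_c = 70.00 in, y_c = 98.23 in

web: A = 22 × 120 = 2640.00, centroid at (70.00, 60.00).
flange: A = 140 × 22 = 3080.00, centroid at (70.00, 131.00).
ΣA = 5720.00 in², ΣAx_c = 400400.00 in³, ΣAy_c = 561880.00 in³.
x_c = 400400.00/5720.00 = 70.00 in; y_c = 561880.00/5720.00 = 98.23 in.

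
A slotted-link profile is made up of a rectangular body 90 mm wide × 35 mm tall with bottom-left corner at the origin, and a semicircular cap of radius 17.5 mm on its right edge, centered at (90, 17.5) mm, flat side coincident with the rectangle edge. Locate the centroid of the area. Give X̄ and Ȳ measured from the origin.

X̄ = 51.95 mm, Ȳ = 17.50 mm

rectangular body: A = 90 × 35 = 3150.00, centroid at (45.00, 17.50).
semicircular end: A = ½π·17.5² = 481.06, centroid at (97.43, 17.50).
ΣA = 3631.06 mm²
ΣAX̄ = (3150.00)(45.00) + (481.06)(97.43) = 188617.99 mm³
ΣAȲ = (3150.00)(17.50) + (481.06)(17.50) = 63543.49 mm³
X̄ = 188617.99 / 3631.06 = 51.95 mm
Ȳ = 63543.49 / 3631.06 = 17.50 mm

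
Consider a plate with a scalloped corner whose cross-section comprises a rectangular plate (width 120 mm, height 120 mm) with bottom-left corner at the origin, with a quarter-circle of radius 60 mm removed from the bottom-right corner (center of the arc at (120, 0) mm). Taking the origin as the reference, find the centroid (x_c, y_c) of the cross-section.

x_c = 51.56 mm, y_c = 68.44 mm

plate: A = 120 × 120 = 14400.00, centroid at (60.00, 60.00).
removed quarter-circle: A = −¼π·60² = -2827.43, centroid at (94.54, 25.46).
ΣA = 11572.57 mm²
ΣAx_c = (14400.00)(60.00) + (-2827.43)(94.54) = 596707.99 mm³
ΣAy_c = (14400.00)(60.00) + (-2827.43)(25.46) = 792000.00 mm³
x_c = 596707.99 / 11572.57 = 51.56 mm
y_c = 792000.00 / 11572.57 = 68.44 mm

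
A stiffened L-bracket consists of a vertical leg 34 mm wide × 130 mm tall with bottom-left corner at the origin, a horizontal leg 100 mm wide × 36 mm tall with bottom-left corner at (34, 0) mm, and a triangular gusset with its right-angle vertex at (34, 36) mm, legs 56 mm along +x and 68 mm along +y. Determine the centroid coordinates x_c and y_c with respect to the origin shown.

x_c = 48.15 mm, y_c = 46.74 mm

Part | A | x̄ᵢ | ȳᵢ | A·x̄ᵢ | A·ȳᵢ
vertical leg | 4420.00 | 17.00 | 65.00 | 75140.00 | 287300.00
horizontal leg | 3600.00 | 84.00 | 18.00 | 302400.00 | 64800.00
gusset | 1904.00 | 52.67 | 58.67 | 100277.33 | 111701.33
Σ | 9924.00 |  |  | 477817.33 | 463801.33
x_c = 477817.33 / 9924.00 = 48.15 mm
y_c = 463801.33 / 9924.00 = 46.74 mm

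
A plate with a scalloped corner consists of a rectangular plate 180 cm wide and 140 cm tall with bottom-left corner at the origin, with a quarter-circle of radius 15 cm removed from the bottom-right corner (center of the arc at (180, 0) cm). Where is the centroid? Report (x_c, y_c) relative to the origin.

x_c = 89.41 cm, y_c = 70.45 cm

plate: A = 180 × 140 = 25200.00, centroid at (90.00, 70.00).
removed quarter-circle: A = −¼π·15² = -176.71, centroid at (173.63, 6.37).
ΣA = 25023.29 cm²
ΣAx_c = (25200.00)(90.00) + (-176.71)(173.63) = 2237316.37 cm³
ΣAy_c = (25200.00)(70.00) + (-176.71)(6.37) = 1762875.00 cm³
x_c = 2237316.37 / 25023.29 = 89.41 cm
y_c = 1762875.00 / 25023.29 = 70.45 cm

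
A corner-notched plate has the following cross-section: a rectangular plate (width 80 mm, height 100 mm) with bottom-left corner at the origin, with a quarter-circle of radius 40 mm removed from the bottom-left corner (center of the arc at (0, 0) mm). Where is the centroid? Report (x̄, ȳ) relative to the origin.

x̄ = 44.29 mm, ȳ = 56.15 mm

Part | A | x̄ᵢ | ȳᵢ | A·x̄ᵢ | A·ȳᵢ
plate | 8000.00 | 40.00 | 50.00 | 320000.00 | 400000.00
removed quarter-circle | -1256.64 | 16.98 | 16.98 | -21333.33 | -21333.33
Σ | 6743.36 |  |  | 298666.67 | 378666.67
x̄ = 298666.67 / 6743.36 = 44.29 mm
ȳ = 378666.67 / 6743.36 = 56.15 mm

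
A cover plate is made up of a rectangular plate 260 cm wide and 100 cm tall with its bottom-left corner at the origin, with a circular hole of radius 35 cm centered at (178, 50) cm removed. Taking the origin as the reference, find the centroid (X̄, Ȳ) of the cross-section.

Part | A | x̄ᵢ | ȳᵢ | A·x̄ᵢ | A·ȳᵢ
plate | 26000.00 | 130.00 | 50.00 | 3380000.00 | 1300000.00
hole | -3848.45 | 178.00 | 50.00 | -685024.28 | -192422.55
Σ | 22151.55 |  |  | 2694975.72 | 1107577.45
X̄ = 2694975.72 / 22151.55 = 121.66 cm
Ȳ = 1107577.45 / 22151.55 = 50.00 cm

X̄ = 121.66 cm, Ȳ = 50.00 cm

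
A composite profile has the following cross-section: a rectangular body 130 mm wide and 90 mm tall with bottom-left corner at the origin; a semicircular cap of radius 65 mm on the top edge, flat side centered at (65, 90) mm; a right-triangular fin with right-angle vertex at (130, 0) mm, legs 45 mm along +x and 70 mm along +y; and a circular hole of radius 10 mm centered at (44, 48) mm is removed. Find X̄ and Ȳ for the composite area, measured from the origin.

rectangular body: A = 130 × 90 = 11700.00, centroid at (65.00, 45.00).
semicircular top: A = ½π·65² = 6636.61, centroid at (65.00, 117.59).
triangular fin: A = ½·45·70 = 1575.00, centroid at (145.00, 23.33).
hole: A = −π·10² = -314.16, centroid at (44.00, 48.00).
ΣA = 19597.46 mm², ΣAX̄ = 1406431.93 mm³, ΣAȲ = 1328548.99 mm³.
X̄ = 1406431.93/19597.46 = 71.77 mm; Ȳ = 1328548.99/19597.46 = 67.79 mm.

X̄ = 71.77 mm, Ȳ = 67.79 mm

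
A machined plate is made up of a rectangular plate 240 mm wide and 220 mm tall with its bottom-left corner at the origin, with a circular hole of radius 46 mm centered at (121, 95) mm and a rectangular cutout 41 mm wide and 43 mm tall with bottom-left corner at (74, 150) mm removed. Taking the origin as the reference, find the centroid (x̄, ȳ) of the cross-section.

Part | A | x̄ᵢ | ȳᵢ | A·x̄ᵢ | A·ȳᵢ
plate | 52800.00 | 120.00 | 110.00 | 6336000.00 | 5808000.00
hole 1 | -6647.61 | 121.00 | 95.00 | -804360.82 | -631522.96
hole 2 | -1763.00 | 94.50 | 171.50 | -166603.50 | -302354.50
Σ | 44389.39 |  |  | 5365035.68 | 4874122.54
x̄ = 5365035.68 / 44389.39 = 120.86 mm
ȳ = 4874122.54 / 44389.39 = 109.80 mm

x̄ = 120.86 mm, ȳ = 109.80 mm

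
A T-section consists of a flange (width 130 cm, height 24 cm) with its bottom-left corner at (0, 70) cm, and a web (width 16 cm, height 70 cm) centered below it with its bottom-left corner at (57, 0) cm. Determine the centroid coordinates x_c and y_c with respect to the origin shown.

x_c = 65.00 cm, y_c = 69.58 cm

Part | A | x̄ᵢ | ȳᵢ | A·x̄ᵢ | A·ȳᵢ
web | 1120.00 | 65.00 | 35.00 | 72800.00 | 39200.00
flange | 3120.00 | 65.00 | 82.00 | 202800.00 | 255840.00
Σ | 4240.00 |  |  | 275600.00 | 295040.00
x_c = 275600.00 / 4240.00 = 65.00 cm
y_c = 295040.00 / 4240.00 = 69.58 cm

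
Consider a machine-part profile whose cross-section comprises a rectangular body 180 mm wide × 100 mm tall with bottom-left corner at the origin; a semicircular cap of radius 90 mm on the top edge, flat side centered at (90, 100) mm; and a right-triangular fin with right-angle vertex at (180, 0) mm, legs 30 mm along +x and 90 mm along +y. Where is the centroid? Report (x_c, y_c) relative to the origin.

Part | A | x̄ᵢ | ȳᵢ | A·x̄ᵢ | A·ȳᵢ
rectangular body | 18000.00 | 90.00 | 50.00 | 1620000.00 | 900000.00
semicircular top | 12723.45 | 90.00 | 138.20 | 1145110.52 | 1758345.02
triangular fin | 1350.00 | 190.00 | 30.00 | 256500.00 | 40500.00
Σ | 32073.45 |  |  | 3021610.52 | 2698845.02
x_c = 3021610.52 / 32073.45 = 94.21 mm
y_c = 2698845.02 / 32073.45 = 84.15 mm

x_c = 94.21 mm, y_c = 84.15 mm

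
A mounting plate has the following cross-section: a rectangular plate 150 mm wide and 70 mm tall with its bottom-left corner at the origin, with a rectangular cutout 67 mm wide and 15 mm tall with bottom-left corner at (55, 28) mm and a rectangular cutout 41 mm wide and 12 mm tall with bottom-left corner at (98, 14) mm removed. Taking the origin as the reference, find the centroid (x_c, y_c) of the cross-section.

plate: A = 150 × 70 = 10500.00, centroid at (75.00, 35.00).
hole 1: A = −(67 × 15) = -1005.00, centroid at (88.50, 35.50).
hole 2: A = −(41 × 12) = -492.00, centroid at (118.50, 20.00).
ΣA = 9003.00 mm², ΣAx_c = 640255.50 mm³, ΣAy_c = 321982.50 mm³.
x_c = 640255.50/9003.00 = 71.12 mm; y_c = 321982.50/9003.00 = 35.76 mm.

x_c = 71.12 mm, y_c = 35.76 mm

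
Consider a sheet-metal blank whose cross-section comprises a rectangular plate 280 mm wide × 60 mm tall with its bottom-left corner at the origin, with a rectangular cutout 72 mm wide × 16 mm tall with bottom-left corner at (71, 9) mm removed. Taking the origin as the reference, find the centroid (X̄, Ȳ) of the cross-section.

Part | A | x̄ᵢ | ȳᵢ | A·x̄ᵢ | A·ȳᵢ
plate | 16800.00 | 140.00 | 30.00 | 2352000.00 | 504000.00
hole | -1152.00 | 107.00 | 17.00 | -123264.00 | -19584.00
Σ | 15648.00 |  |  | 2228736.00 | 484416.00
X̄ = 2228736.00 / 15648.00 = 142.43 mm
Ȳ = 484416.00 / 15648.00 = 30.96 mm

X̄ = 142.43 mm, Ȳ = 30.96 mm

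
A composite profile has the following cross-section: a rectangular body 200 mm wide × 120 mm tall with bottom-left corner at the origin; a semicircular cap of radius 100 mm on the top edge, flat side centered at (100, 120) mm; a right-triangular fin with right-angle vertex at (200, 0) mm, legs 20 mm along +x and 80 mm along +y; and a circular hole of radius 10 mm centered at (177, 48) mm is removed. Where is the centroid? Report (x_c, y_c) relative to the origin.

rectangular body: A = 200 × 120 = 24000.00, centroid at (100.00, 60.00).
semicircular top: A = ½π·100² = 15707.96, centroid at (100.00, 162.44).
triangular fin: A = ½·20·80 = 800.00, centroid at (206.67, 26.67).
hole: A = −π·10² = -314.16, centroid at (177.00, 48.00).
ΣA = 40193.80 mm², ΣAx_c = 4080523.47 mm³, ΣAy_c = 3997875.95 mm³.
x_c = 4080523.47/40193.80 = 101.52 mm; y_c = 3997875.95/40193.80 = 99.46 mm.

x_c = 101.52 mm, y_c = 99.46 mm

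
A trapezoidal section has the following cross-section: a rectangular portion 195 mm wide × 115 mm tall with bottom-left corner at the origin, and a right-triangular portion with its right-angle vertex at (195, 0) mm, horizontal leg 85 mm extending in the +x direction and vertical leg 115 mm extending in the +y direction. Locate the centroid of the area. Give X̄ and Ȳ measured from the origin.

X̄ = 120.02 mm, Ȳ = 54.07 mm

Part | A | x̄ᵢ | ȳᵢ | A·x̄ᵢ | A·ȳᵢ
rectangular portion | 22425.00 | 97.50 | 57.50 | 2186437.50 | 1289437.50
triangular portion | 4887.50 | 223.33 | 38.33 | 1091541.67 | 187354.17
Σ | 27312.50 |  |  | 3277979.17 | 1476791.67
X̄ = 3277979.17 / 27312.50 = 120.02 mm
Ȳ = 1476791.67 / 27312.50 = 54.07 mm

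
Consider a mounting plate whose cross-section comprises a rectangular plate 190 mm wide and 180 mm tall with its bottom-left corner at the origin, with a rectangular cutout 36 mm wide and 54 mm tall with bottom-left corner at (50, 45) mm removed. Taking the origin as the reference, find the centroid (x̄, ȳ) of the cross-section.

x̄ = 96.63 mm, ȳ = 91.08 mm

plate: A = 190 × 180 = 34200.00, centroid at (95.00, 90.00).
hole: A = −(36 × 54) = -1944.00, centroid at (68.00, 72.00).
ΣA = 32256.00 mm², ΣAx̄ = 3116808.00 mm³, ΣAȳ = 2938032.00 mm³.
x̄ = 3116808.00/32256.00 = 96.63 mm; ȳ = 2938032.00/32256.00 = 91.08 mm.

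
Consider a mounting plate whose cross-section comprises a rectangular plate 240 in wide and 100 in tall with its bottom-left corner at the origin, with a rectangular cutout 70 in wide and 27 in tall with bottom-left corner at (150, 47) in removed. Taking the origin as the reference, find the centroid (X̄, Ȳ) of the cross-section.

X̄ = 114.44 in, Ȳ = 49.10 in

plate: A = 240 × 100 = 24000.00, centroid at (120.00, 50.00).
hole: A = −(70 × 27) = -1890.00, centroid at (185.00, 60.50).
ΣA = 22110.00 in²
ΣAX̄ = (24000.00)(120.00) + (-1890.00)(185.00) = 2530350.00 in³
ΣAȲ = (24000.00)(50.00) + (-1890.00)(60.50) = 1085655.00 in³
X̄ = 2530350.00 / 22110.00 = 114.44 in
Ȳ = 1085655.00 / 22110.00 = 49.10 in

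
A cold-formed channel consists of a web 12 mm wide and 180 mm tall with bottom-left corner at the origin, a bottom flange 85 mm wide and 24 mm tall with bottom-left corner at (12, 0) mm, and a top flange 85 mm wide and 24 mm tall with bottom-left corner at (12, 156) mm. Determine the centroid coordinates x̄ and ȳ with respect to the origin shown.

x̄ = 37.71 mm, ȳ = 90.00 mm

web: A = 12 × 180 = 2160.00, centroid at (6.00, 90.00).
bottom flange: A = 85 × 24 = 2040.00, centroid at (54.50, 12.00).
top flange: A = 85 × 24 = 2040.00, centroid at (54.50, 168.00).
ΣA = 6240.00 mm², ΣAx̄ = 235320.00 mm³, ΣAȳ = 561600.00 mm³.
x̄ = 235320.00/6240.00 = 37.71 mm; ȳ = 561600.00/6240.00 = 90.00 mm.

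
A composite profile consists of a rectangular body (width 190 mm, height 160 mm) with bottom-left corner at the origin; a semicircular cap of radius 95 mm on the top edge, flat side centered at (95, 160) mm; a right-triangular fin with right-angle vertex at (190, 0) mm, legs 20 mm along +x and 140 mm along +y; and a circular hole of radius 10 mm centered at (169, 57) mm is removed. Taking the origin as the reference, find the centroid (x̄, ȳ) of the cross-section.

x̄ = 97.61 mm, ȳ = 116.49 mm

Part | A | x̄ᵢ | ȳᵢ | A·x̄ᵢ | A·ȳᵢ
rectangular body | 30400.00 | 95.00 | 80.00 | 2888000.00 | 2432000.00
semicircular top | 14176.44 | 95.00 | 200.32 | 1346761.50 | 2839813.23
triangular fin | 1400.00 | 196.67 | 46.67 | 275333.33 | 65333.33
hole | -314.16 | 169.00 | 57.00 | -53092.92 | -17907.08
Σ | 45662.28 |  |  | 4457001.92 | 5319239.48
x̄ = 4457001.92 / 45662.28 = 97.61 mm
ȳ = 5319239.48 / 45662.28 = 116.49 mm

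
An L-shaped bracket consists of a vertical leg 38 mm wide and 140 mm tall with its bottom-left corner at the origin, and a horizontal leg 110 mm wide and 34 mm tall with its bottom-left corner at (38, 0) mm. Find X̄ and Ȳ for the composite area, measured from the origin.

X̄ = 49.55 mm, Ȳ = 48.12 mm

Part | A | x̄ᵢ | ȳᵢ | A·x̄ᵢ | A·ȳᵢ
vertical leg | 5320.00 | 19.00 | 70.00 | 101080.00 | 372400.00
horizontal leg | 3740.00 | 93.00 | 17.00 | 347820.00 | 63580.00
Σ | 9060.00 |  |  | 448900.00 | 435980.00
X̄ = 448900.00 / 9060.00 = 49.55 mm
Ȳ = 435980.00 / 9060.00 = 48.12 mm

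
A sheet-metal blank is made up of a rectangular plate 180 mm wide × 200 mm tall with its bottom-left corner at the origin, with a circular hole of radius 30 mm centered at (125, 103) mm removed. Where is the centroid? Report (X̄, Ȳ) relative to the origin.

plate: A = 180 × 200 = 36000.00, centroid at (90.00, 100.00).
hole: A = −π·30² = -2827.43, centroid at (125.00, 103.00).
ΣA = 33172.57 mm²
ΣAX̄ = (36000.00)(90.00) + (-2827.43)(125.00) = 2886570.83 mm³
ΣAȲ = (36000.00)(100.00) + (-2827.43)(103.00) = 3308774.36 mm³
X̄ = 2886570.83 / 33172.57 = 87.02 mm
Ȳ = 3308774.36 / 33172.57 = 99.74 mm

X̄ = 87.02 mm, Ȳ = 99.74 mm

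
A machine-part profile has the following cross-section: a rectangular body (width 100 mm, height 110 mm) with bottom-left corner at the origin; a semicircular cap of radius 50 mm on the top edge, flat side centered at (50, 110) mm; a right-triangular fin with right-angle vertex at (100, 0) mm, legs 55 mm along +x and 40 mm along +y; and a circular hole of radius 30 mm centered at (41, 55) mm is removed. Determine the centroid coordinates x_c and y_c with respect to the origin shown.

rectangular body: A = 100 × 110 = 11000.00, centroid at (50.00, 55.00).
semicircular top: A = ½π·50² = 3926.99, centroid at (50.00, 131.22).
triangular fin: A = ½·55·40 = 1100.00, centroid at (118.33, 13.33).
hole: A = −π·30² = -2827.43, centroid at (41.00, 55.00).
ΣA = 13199.56 mm²
ΣAx_c = (11000.00)(50.00) + (3926.99)(50.00) + (1100.00)(118.33) + (-2827.43)(41.00) = 760591.44 mm³
ΣAy_c = (11000.00)(55.00) + (3926.99)(131.22) + (1100.00)(13.33) + (-2827.43)(55.00) = 979460.15 mm³
x_c = 760591.44 / 13199.56 = 57.62 mm
y_c = 979460.15 / 13199.56 = 74.20 mm

x_c = 57.62 mm, y_c = 74.20 mm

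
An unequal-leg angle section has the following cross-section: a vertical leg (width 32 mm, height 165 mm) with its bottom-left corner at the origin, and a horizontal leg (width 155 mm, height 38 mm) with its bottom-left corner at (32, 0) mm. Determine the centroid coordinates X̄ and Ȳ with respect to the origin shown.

vertical leg: A = 32 × 165 = 5280.00, centroid at (16.00, 82.50).
horizontal leg: A = 155 × 38 = 5890.00, centroid at (109.50, 19.00).
ΣA = 11170.00 mm², ΣAX̄ = 729435.00 mm³, ΣAȲ = 547510.00 mm³.
X̄ = 729435.00/11170.00 = 65.30 mm; Ȳ = 547510.00/11170.00 = 49.02 mm.

X̄ = 65.30 mm, Ȳ = 49.02 mm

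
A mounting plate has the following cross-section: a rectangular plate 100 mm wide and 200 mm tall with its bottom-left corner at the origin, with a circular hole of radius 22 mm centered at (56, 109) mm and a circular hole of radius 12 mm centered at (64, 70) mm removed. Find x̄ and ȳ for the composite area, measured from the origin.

plate: A = 100 × 200 = 20000.00, centroid at (50.00, 100.00).
hole 1: A = −π·22² = -1520.53, centroid at (56.00, 109.00).
hole 2: A = −π·12² = -452.39, centroid at (64.00, 70.00).
ΣA = 18027.08 mm², ΣAx̄ = 885897.35 mm³, ΣAȳ = 1802594.88 mm³.
x̄ = 885897.35/18027.08 = 49.14 mm; ȳ = 1802594.88/18027.08 = 99.99 mm.

x̄ = 49.14 mm, ȳ = 99.99 mm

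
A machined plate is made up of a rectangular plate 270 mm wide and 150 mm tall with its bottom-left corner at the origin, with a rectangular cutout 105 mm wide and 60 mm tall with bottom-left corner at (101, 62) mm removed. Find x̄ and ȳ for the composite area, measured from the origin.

plate: A = 270 × 150 = 40500.00, centroid at (135.00, 75.00).
hole: A = −(105 × 60) = -6300.00, centroid at (153.50, 92.00).
ΣA = 34200.00 mm²
ΣAx̄ = (40500.00)(135.00) + (-6300.00)(153.50) = 4500450.00 mm³
ΣAȳ = (40500.00)(75.00) + (-6300.00)(92.00) = 2457900.00 mm³
x̄ = 4500450.00 / 34200.00 = 131.59 mm
ȳ = 2457900.00 / 34200.00 = 71.87 mm

x̄ = 131.59 mm, ȳ = 71.87 mm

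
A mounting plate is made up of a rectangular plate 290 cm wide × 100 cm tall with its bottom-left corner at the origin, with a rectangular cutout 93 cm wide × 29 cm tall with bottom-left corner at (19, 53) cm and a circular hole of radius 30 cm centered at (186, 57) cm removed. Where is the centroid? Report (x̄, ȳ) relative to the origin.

x̄ = 149.20 cm, ȳ = 47.15 cm

plate: A = 290 × 100 = 29000.00, centroid at (145.00, 50.00).
hole 1: A = −(93 × 29) = -2697.00, centroid at (65.50, 67.50).
hole 2: A = −π·30² = -2827.43, centroid at (186.00, 57.00).
ΣA = 23475.57 cm², ΣAx̄ = 3502443.89 cm³, ΣAȳ = 1106788.80 cm³.
x̄ = 3502443.89/23475.57 = 149.20 cm; ȳ = 1106788.80/23475.57 = 47.15 cm.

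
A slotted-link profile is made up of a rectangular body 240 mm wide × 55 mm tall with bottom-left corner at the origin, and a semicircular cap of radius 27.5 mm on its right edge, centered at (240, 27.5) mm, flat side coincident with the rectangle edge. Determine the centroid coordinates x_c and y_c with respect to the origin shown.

x_c = 130.87 mm, y_c = 27.50 mm

rectangular body: A = 240 × 55 = 13200.00, centroid at (120.00, 27.50).
semicircular end: A = ½π·27.5² = 1187.91, centroid at (251.67, 27.50).
ΣA = 14387.91 mm², ΣAx_c = 1882964.12 mm³, ΣAy_c = 395667.65 mm³.
x_c = 1882964.12/14387.91 = 130.87 mm; y_c = 395667.65/14387.91 = 27.50 mm.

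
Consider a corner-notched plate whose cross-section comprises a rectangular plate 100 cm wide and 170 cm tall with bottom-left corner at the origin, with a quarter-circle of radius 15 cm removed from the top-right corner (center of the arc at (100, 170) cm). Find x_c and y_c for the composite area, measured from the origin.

x_c = 49.54 cm, y_c = 84.17 cm

plate: A = 100 × 170 = 17000.00, centroid at (50.00, 85.00).
removed quarter-circle: A = −¼π·15² = -176.71, centroid at (93.63, 163.63).
ΣA = 16823.29 cm²
ΣAx_c = (17000.00)(50.00) + (-176.71)(93.63) = 833453.54 cm³
ΣAy_c = (17000.00)(85.00) + (-176.71)(163.63) = 1416083.52 cm³
x_c = 833453.54 / 16823.29 = 49.54 cm
y_c = 1416083.52 / 16823.29 = 84.17 cm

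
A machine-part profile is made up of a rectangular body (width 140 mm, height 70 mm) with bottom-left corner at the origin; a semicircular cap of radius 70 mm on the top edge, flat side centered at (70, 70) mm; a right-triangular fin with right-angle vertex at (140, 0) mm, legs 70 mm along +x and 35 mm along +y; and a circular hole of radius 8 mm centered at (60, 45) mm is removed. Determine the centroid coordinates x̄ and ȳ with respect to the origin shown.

x̄ = 76.28 mm, ȳ = 60.24 mm

rectangular body: A = 140 × 70 = 9800.00, centroid at (70.00, 35.00).
semicircular top: A = ½π·70² = 7696.90, centroid at (70.00, 99.71).
triangular fin: A = ½·70·35 = 1225.00, centroid at (163.33, 11.67).
hole: A = −π·8² = -201.06, centroid at (60.00, 45.00).
ΣA = 18520.84 mm²
ΣAx̄ = (9800.00)(70.00) + (7696.90)(70.00) + (1225.00)(163.33) + (-201.06)(60.00) = 1412802.76 mm³
ΣAȳ = (9800.00)(35.00) + (7696.90)(99.71) + (1225.00)(11.67) + (-201.06)(45.00) = 1115693.69 mm³
x̄ = 1412802.76 / 18520.84 = 76.28 mm
ȳ = 1115693.69 / 18520.84 = 60.24 mm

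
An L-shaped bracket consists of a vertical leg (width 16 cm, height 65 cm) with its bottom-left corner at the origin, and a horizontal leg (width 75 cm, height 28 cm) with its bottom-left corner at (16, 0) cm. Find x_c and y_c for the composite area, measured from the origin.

x_c = 38.43 cm, y_c = 20.13 cm

Part | A | x̄ᵢ | ȳᵢ | A·x̄ᵢ | A·ȳᵢ
vertical leg | 1040.00 | 8.00 | 32.50 | 8320.00 | 33800.00
horizontal leg | 2100.00 | 53.50 | 14.00 | 112350.00 | 29400.00
Σ | 3140.00 |  |  | 120670.00 | 63200.00
x_c = 120670.00 / 3140.00 = 38.43 cm
y_c = 63200.00 / 3140.00 = 20.13 cm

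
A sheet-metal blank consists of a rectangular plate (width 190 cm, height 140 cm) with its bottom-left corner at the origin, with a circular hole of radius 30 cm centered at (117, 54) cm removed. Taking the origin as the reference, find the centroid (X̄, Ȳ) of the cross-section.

Part | A | x̄ᵢ | ȳᵢ | A·x̄ᵢ | A·ȳᵢ
plate | 26600.00 | 95.00 | 70.00 | 2527000.00 | 1862000.00
hole | -2827.43 | 117.00 | 54.00 | -330809.71 | -152681.40
Σ | 23772.57 |  |  | 2196190.29 | 1709318.60
X̄ = 2196190.29 / 23772.57 = 92.38 cm
Ȳ = 1709318.60 / 23772.57 = 71.90 cm

X̄ = 92.38 cm, Ȳ = 71.90 cm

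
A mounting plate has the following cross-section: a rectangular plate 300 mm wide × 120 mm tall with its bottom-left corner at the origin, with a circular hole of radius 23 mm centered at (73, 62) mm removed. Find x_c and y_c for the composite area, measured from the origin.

plate: A = 300 × 120 = 36000.00, centroid at (150.00, 60.00).
hole: A = −π·23² = -1661.90, centroid at (73.00, 62.00).
ΣA = 34338.10 mm²
ΣAx_c = (36000.00)(150.00) + (-1661.90)(73.00) = 5278681.12 mm³
ΣAy_c = (36000.00)(60.00) + (-1661.90)(62.00) = 2056962.04 mm³
x_c = 5278681.12 / 34338.10 = 153.73 mm
y_c = 2056962.04 / 34338.10 = 59.90 mm

x_c = 153.73 mm, y_c = 59.90 mm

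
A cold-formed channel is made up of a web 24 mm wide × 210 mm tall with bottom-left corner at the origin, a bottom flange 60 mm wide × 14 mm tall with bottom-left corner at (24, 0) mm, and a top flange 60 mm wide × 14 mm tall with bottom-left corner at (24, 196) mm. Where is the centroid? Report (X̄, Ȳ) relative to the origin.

X̄ = 22.50 mm, Ȳ = 105.00 mm

web: A = 24 × 210 = 5040.00, centroid at (12.00, 105.00).
bottom flange: A = 60 × 14 = 840.00, centroid at (54.00, 7.00).
top flange: A = 60 × 14 = 840.00, centroid at (54.00, 203.00).
ΣA = 6720.00 mm²
ΣAX̄ = (5040.00)(12.00) + (840.00)(54.00) + (840.00)(54.00) = 151200.00 mm³
ΣAȲ = (5040.00)(105.00) + (840.00)(7.00) + (840.00)(203.00) = 705600.00 mm³
X̄ = 151200.00 / 6720.00 = 22.50 mm
Ȳ = 705600.00 / 6720.00 = 105.00 mm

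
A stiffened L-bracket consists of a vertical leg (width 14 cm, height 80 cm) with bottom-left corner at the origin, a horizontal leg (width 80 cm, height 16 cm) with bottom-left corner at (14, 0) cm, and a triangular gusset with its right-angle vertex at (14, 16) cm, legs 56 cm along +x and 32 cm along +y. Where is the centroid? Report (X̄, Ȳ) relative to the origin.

X̄ = 32.23 cm, Ȳ = 23.95 cm

vertical leg: A = 14 × 80 = 1120.00, centroid at (7.00, 40.00).
horizontal leg: A = 80 × 16 = 1280.00, centroid at (54.00, 8.00).
gusset: A = ½·56·32 = 896.00, centroid at (32.67, 26.67).
ΣA = 3296.00 cm², ΣAX̄ = 106229.33 cm³, ΣAȲ = 78933.33 cm³.
X̄ = 106229.33/3296.00 = 32.23 cm; Ȳ = 78933.33/3296.00 = 23.95 cm.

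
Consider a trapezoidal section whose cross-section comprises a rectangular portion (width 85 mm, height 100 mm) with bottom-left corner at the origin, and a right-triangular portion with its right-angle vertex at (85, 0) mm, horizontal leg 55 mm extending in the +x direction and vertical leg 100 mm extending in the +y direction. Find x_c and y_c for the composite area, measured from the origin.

x_c = 57.37 mm, y_c = 45.93 mm

rectangular portion: A = 85 × 100 = 8500.00, centroid at (42.50, 50.00).
triangular portion: A = ½·55·100 = 2750.00, centroid at (103.33, 33.33).
ΣA = 11250.00 mm²
ΣAx_c = (8500.00)(42.50) + (2750.00)(103.33) = 645416.67 mm³
ΣAy_c = (8500.00)(50.00) + (2750.00)(33.33) = 516666.67 mm³
x_c = 645416.67 / 11250.00 = 57.37 mm
y_c = 516666.67 / 11250.00 = 45.93 mm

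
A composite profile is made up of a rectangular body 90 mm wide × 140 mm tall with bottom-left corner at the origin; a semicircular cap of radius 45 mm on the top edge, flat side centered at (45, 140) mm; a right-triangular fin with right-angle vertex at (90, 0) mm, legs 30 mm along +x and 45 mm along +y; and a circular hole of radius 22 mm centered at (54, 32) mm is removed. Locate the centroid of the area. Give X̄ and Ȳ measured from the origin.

rectangular body: A = 90 × 140 = 12600.00, centroid at (45.00, 70.00).
semicircular top: A = ½π·45² = 3180.86, centroid at (45.00, 159.10).
triangular fin: A = ½·30·45 = 675.00, centroid at (100.00, 15.00).
hole: A = −π·22² = -1520.53, centroid at (54.00, 32.00).
ΣA = 14935.33 mm²
ΣAX̄ = (12600.00)(45.00) + (3180.86)(45.00) + (675.00)(100.00) + (-1520.53)(54.00) = 695530.15 mm³
ΣAȲ = (12600.00)(70.00) + (3180.86)(159.10) + (675.00)(15.00) + (-1520.53)(32.00) = 1349538.77 mm³
X̄ = 695530.15 / 14935.33 = 46.57 mm
Ȳ = 1349538.77 / 14935.33 = 90.36 mm

X̄ = 46.57 mm, Ȳ = 90.36 mm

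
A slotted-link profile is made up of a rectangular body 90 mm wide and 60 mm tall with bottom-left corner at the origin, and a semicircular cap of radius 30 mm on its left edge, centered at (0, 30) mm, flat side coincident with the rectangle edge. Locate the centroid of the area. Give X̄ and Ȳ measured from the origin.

rectangular body: A = 90 × 60 = 5400.00, centroid at (45.00, 30.00).
semicircular end: A = ½π·30² = 1413.72, centroid at (-12.73, 30.00).
ΣA = 6813.72 mm², ΣAX̄ = 225000.00 mm³, ΣAȲ = 204411.50 mm³.
X̄ = 225000.00/6813.72 = 33.02 mm; Ȳ = 204411.50/6813.72 = 30.00 mm.

X̄ = 33.02 mm, Ȳ = 30.00 mm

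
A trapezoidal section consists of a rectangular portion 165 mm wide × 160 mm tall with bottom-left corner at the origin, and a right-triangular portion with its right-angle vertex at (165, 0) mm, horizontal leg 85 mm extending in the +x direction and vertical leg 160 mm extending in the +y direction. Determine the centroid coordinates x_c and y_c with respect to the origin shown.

Part | A | x̄ᵢ | ȳᵢ | A·x̄ᵢ | A·ȳᵢ
rectangular portion | 26400.00 | 82.50 | 80.00 | 2178000.00 | 2112000.00
triangular portion | 6800.00 | 193.33 | 53.33 | 1314666.67 | 362666.67
Σ | 33200.00 |  |  | 3492666.67 | 2474666.67
x_c = 3492666.67 / 33200.00 = 105.20 mm
y_c = 2474666.67 / 33200.00 = 74.54 mm

x_c = 105.20 mm, y_c = 74.54 mm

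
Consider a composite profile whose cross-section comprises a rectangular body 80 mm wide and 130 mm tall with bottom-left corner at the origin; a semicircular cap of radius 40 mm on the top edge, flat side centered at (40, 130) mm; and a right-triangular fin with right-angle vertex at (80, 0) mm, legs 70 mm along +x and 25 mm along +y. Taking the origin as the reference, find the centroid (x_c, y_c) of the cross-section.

rectangular body: A = 80 × 130 = 10400.00, centroid at (40.00, 65.00).
semicircular top: A = ½π·40² = 2513.27, centroid at (40.00, 146.98).
triangular fin: A = ½·70·25 = 875.00, centroid at (103.33, 8.33).
ΣA = 13788.27 mm², ΣAx_c = 606947.63 mm³, ΣAy_c = 1052683.97 mm³.
x_c = 606947.63/13788.27 = 44.02 mm; y_c = 1052683.97/13788.27 = 76.35 mm.

x_c = 44.02 mm, y_c = 76.35 mm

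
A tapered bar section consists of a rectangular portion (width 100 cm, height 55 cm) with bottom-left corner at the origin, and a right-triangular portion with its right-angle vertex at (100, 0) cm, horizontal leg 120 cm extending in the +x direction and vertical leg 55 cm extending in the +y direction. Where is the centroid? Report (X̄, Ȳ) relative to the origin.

rectangular portion: A = 100 × 55 = 5500.00, centroid at (50.00, 27.50).
triangular portion: A = ½·120·55 = 3300.00, centroid at (140.00, 18.33).
ΣA = 8800.00 cm², ΣAX̄ = 737000.00 cm³, ΣAȲ = 211750.00 cm³.
X̄ = 737000.00/8800.00 = 83.75 cm; Ȳ = 211750.00/8800.00 = 24.06 cm.

X̄ = 83.75 cm, Ȳ = 24.06 cm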